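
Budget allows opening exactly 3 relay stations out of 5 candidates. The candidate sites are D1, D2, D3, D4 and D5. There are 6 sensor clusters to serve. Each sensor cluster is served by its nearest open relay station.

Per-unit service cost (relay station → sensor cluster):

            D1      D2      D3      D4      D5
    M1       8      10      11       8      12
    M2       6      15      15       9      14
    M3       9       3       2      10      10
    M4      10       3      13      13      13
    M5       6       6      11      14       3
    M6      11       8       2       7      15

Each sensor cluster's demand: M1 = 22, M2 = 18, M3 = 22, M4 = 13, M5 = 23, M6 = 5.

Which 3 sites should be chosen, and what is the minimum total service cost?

With exactly 3 open, each sensor cluster uses its cheapest among the chosen.
{D1, D2, D5}: M1→D1 8·22=176, M2→D1 6·18=108, M3→D2 3·22=66, M4→D2 3·13=39, M5→D5 3·23=69, M6→D2 8·5=40. Service cost 498.
{D1, D2, D3}: service cost 515
{D1, D3, D5}: service cost 537
Among all 10 size-3 choices, {D1, D2, D5} is lowest.

Choose D1, D2 and D5; total service cost 498.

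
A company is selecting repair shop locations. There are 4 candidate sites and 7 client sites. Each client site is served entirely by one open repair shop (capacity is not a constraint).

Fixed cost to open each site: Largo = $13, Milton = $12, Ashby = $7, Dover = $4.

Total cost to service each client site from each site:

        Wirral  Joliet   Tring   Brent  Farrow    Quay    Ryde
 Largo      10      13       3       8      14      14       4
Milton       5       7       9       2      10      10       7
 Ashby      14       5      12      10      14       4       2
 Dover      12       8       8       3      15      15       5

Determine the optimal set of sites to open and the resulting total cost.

For any fixed open set, each client site goes to its cheapest open site; total = fixed + service.
{Milton, Ashby}: Wirral→Milton 5, Joliet→Ashby 5, Tring→Milton 9, Brent→Milton 2, Farrow→Milton 10, Quay→Ashby 4, Ryde→Ashby 2. Service 37; fixed 19; total 56.
{Milton, Ashby, Dover}: service 36 + fixed 23 = 59
{Ashby, Dover}: Wirral→Dover 12, Joliet→Ashby 5, Tring→Dover 8, Brent→Dover 3, Farrow→Ashby 14, Quay→Ashby 4, Ryde→Ashby 2. Service 48; fixed 11; total 59.
{Largo, Milton, Ashby, Dover}: service 31 + fixed 36 = 67
(All 15 nonempty subsets were checked; Milton and Ashby is lowest.)

Open Milton and Ashby; minimum total cost 56.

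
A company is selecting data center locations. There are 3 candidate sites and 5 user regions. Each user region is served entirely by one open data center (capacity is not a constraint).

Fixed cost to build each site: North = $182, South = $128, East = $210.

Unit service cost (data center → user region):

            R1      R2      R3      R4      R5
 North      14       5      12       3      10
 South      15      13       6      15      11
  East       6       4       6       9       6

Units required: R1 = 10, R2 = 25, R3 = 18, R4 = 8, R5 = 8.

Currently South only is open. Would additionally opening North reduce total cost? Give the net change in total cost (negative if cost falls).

Yes — net change −132 (cost falls by 132).

Current service cost with {South}: 791.
Adding North: each user region re-picks its cheapest; new service cost 477, saving 314.
Extra fixed cost: 182. Net change = 182 − 314 = -132.
(Totals: 919 → 787.)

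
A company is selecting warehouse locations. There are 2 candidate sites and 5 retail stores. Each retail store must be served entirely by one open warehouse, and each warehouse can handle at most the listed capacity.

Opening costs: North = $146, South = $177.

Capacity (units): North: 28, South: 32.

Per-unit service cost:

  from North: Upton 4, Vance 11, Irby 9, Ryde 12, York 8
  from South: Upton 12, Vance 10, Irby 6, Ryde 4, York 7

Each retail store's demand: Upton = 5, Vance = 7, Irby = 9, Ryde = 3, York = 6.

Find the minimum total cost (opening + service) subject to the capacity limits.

Minimum total cost: 415

Open {South}: Upton→South 12·5=60, Vance→South 10·7=70, Irby→South 6·9=54, Ryde→South 4·3=12, York→South 7·6=42.
Loads: South carries 30/32. Service 238; fixed 177; total 415.
Next best feasible plan costs 521.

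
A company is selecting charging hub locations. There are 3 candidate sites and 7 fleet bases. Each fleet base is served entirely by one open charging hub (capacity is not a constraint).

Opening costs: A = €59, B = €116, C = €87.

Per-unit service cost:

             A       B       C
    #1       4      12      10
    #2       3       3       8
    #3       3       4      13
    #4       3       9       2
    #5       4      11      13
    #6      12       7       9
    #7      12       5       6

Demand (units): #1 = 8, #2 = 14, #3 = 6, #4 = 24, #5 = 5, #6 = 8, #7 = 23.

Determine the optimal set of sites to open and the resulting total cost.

Open A and C; minimum total cost 516.

For any fixed open set, each fleet base goes to its cheapest open site; total = fixed + service.
{A, C}: #1→A 4·8=32, #2→A 3·14=42, #3→A 3·6=18, #4→C 2·24=48, #5→A 4·5=20, #6→C 9·8=72, #7→C 6·23=138. Service 370; fixed 146; total 516.
{A, B}: #1→A 4·8=32, #2→A 3·14=42, #3→A 3·6=18, #4→A 3·24=72, #5→A 4·5=20, #6→B 7·8=56, #7→B 5·23=115. Service 355; fixed 175; total 530.
{A, B, C}: service 331 + fixed 262 = 593
{A}: service 556 + fixed 59 = 615
No other subset beats 516.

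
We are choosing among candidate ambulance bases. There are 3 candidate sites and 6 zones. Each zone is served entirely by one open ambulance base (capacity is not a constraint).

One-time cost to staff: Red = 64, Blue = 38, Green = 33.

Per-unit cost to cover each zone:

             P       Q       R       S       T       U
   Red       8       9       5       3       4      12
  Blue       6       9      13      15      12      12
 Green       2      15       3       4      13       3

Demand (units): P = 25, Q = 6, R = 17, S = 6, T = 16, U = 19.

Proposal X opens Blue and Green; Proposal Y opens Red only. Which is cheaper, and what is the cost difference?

Proposal X: {Blue, Green}: P→Green 2·25=50, Q→Blue 9·6=54, R→Green 3·17=51, S→Green 4·6=24, T→Blue 12·16=192, U→Green 3·19=57. Service 428; fixed 71; total 499.
Proposal Y: {Red}: P→Red 8·25=200, Q→Red 9·6=54, R→Red 5·17=85, S→Red 3·6=18, T→Red 4·16=64, U→Red 12·19=228. Service 649; fixed 64; total 713.
Difference: |499 − 713| = 214.

Proposal X is cheaper by 214.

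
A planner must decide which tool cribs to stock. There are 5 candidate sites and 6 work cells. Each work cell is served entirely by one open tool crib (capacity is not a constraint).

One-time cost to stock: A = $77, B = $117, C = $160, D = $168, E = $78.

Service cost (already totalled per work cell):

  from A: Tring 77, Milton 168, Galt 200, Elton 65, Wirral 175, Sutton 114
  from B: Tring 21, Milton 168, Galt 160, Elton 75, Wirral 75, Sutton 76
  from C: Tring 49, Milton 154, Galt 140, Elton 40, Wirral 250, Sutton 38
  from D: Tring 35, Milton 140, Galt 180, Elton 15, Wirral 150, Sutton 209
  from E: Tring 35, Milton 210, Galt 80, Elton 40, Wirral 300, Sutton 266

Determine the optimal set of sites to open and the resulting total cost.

Open B and E; minimum total cost 655.

For any fixed open set, each work cell goes to its cheapest open site; total = fixed + service.
{B, E}: Tring→B 21, Milton→B 168, Galt→E 80, Elton→E 40, Wirral→B 75, Sutton→B 76. Service 460; fixed 195; total 655.
{B}: service 575 + fixed 117 = 692
{A, B, E}: Tring→B 21, Milton→A 168, Galt→E 80, Elton→E 40, Wirral→B 75, Sutton→B 76. Service 460; fixed 272; total 732.
{A, B, C, D, E}: service 369 + fixed 600 = 969
No other subset beats 655.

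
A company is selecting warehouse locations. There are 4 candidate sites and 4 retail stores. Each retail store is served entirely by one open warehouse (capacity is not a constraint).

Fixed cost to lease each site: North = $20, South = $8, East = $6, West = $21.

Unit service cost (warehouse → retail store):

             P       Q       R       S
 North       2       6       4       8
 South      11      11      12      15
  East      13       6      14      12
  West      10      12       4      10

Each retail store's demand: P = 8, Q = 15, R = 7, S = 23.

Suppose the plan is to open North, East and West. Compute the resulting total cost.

Total cost: 365

Each retail store is assigned to its cheapest site among the open ones.
{North, East, West}: P→North 2·8=16, Q→North 6·15=90, R→North 4·7=28, S→North 8·23=184. Service 318; fixed 47; total 365.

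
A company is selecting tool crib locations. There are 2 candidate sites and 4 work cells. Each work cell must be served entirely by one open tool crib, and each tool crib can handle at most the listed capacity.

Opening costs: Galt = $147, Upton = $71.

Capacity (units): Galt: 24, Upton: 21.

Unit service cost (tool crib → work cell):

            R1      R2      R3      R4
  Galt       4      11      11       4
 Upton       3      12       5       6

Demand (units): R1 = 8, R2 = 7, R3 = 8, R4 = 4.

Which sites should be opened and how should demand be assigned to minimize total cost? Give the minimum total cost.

Open {Galt, Upton}: R1→Upton 3·8=24, R2→Galt 11·7=77, R3→Upton 5·8=40, R4→Galt 4·4=16.
Loads: Galt carries 11/24, Upton carries 16/21. Service 157; fixed 218; total 375.
Next best feasible plan costs 383.

Minimum total cost: 375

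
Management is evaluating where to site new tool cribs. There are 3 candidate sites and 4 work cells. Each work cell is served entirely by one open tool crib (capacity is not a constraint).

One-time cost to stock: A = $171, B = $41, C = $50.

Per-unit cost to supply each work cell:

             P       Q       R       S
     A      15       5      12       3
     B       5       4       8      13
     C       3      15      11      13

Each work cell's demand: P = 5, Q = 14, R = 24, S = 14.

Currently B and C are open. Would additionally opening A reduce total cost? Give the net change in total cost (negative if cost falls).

Current service cost with {B, C}: 445.
Adding A: each work cell re-picks its cheapest; new service cost 305, saving 140.
Extra fixed cost: 171. Net change = 171 − 140 = 31.
(Totals: 536 → 567.)

No — net change +31 (cost rises by 31).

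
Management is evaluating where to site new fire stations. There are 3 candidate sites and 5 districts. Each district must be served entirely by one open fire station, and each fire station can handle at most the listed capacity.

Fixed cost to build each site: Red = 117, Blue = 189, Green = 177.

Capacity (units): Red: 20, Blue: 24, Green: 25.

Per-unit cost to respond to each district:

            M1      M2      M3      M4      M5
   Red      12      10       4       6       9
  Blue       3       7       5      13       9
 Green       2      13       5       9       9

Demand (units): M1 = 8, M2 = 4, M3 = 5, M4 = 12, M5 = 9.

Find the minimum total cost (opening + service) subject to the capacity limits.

Open {Red, Green}: M1→Green 2·8=16, M2→Red 10·4=40, M3→Green 5·5=25, M4→Red 6·12=72, M5→Green 9·9=81.
Loads: Red carries 16/20, Green carries 22/25. Service 234; fixed 294; total 528.
Next best feasible plan costs 531.

Minimum total cost: 528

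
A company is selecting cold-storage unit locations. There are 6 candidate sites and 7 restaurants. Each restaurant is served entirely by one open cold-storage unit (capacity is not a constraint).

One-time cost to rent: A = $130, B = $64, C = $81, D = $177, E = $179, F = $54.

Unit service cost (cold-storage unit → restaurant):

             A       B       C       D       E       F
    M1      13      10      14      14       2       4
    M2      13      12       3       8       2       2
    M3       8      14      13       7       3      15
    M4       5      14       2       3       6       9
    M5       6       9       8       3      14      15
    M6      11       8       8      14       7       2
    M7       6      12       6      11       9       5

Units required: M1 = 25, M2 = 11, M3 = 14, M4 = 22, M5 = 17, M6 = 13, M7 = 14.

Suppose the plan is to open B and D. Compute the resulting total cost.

Each restaurant is assigned to its cheapest site among the open ones.
{B, D}: M1→B 10·25=250, M2→D 8·11=88, M3→D 7·14=98, M4→D 3·22=66, M5→D 3·17=51, M6→B 8·13=104, M7→D 11·14=154. Service 811; fixed 241; total 1052.

Total cost: 1052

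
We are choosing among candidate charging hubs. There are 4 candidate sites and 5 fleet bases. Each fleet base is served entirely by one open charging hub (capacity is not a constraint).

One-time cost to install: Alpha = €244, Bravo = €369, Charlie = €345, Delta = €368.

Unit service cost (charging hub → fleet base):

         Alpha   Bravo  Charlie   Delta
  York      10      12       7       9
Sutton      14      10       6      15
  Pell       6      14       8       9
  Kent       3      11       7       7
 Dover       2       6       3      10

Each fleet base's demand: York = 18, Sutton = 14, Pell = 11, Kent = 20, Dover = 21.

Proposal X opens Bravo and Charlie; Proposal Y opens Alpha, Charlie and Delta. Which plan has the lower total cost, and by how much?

Proposal X: {Bravo, Charlie}: York→Charlie 7·18=126, Sutton→Charlie 6·14=84, Pell→Charlie 8·11=88, Kent→Charlie 7·20=140, Dover→Charlie 3·21=63. Service 501; fixed 714; total 1215.
Proposal Y: {Alpha, Charlie, Delta}: York→Charlie 7·18=126, Sutton→Charlie 6·14=84, Pell→Alpha 6·11=66, Kent→Alpha 3·20=60, Dover→Alpha 2·21=42. Service 378; fixed 957; total 1335.
Difference: |1215 − 1335| = 120.

Proposal X is cheaper by 120.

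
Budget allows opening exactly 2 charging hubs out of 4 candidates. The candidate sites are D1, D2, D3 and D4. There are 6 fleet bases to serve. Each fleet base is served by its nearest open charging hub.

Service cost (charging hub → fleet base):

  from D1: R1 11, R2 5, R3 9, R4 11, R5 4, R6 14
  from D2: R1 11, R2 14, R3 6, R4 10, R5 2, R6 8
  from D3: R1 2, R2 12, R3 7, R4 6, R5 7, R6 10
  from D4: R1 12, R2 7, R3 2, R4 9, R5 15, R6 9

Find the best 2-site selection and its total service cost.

With exactly 2 open, each fleet base uses its cheapest among the chosen.
{D3, D4}: R1→D3 2, R2→D4 7, R3→D4 2, R4→D3 6, R5→D3 7, R6→D4 9. Service cost 33.
{D1, D3}: service cost 34
{D2, D3}: service cost 36
Among all 6 size-2 choices, {D3, D4} is lowest.

Choose D3 and D4; total service cost 33.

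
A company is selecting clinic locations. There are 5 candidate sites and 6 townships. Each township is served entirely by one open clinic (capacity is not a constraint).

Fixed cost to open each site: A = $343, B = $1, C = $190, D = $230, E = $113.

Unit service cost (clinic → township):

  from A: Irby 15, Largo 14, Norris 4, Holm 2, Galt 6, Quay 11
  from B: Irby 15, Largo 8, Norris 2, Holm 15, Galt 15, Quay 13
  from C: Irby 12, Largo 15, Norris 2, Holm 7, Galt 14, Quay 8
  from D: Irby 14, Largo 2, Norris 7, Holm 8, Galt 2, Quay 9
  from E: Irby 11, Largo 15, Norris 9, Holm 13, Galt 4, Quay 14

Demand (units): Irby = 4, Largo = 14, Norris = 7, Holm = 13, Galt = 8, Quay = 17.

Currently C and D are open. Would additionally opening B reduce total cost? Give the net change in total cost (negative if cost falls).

Current service cost with {C, D}: 333.
Adding B: each township re-picks its cheapest; new service cost 333, saving 0.
Extra fixed cost: 1. Net change = 1 − 0 = 1.
(Totals: 753 → 754.)

No — net change +1 (cost rises by 1).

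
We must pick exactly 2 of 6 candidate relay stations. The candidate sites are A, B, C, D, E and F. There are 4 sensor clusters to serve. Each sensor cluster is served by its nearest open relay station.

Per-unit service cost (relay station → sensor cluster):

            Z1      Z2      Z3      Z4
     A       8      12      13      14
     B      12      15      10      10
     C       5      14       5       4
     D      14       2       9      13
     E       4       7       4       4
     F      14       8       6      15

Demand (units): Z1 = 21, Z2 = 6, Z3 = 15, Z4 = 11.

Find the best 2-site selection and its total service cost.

With exactly 2 open, each sensor cluster uses its cheapest among the chosen.
{D, E}: Z1→E 4·21=84, Z2→D 2·6=12, Z3→E 4·15=60, Z4→E 4·11=44. Service cost 200.
{A, E}: service cost 230
{B, E}: service cost 230
Among all 15 size-2 choices, {D, E} is lowest.

Choose D and E; total service cost 200.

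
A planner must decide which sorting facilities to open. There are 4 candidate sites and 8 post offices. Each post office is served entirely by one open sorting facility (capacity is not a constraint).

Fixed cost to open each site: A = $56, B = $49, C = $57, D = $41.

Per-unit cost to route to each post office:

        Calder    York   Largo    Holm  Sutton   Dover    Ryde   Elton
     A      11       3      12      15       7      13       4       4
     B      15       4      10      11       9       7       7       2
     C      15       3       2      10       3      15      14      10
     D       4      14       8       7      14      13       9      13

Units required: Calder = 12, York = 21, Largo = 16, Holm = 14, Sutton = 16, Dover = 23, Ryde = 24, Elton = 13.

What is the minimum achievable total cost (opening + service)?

Minimum total cost: 775

For any fixed open set, each post office goes to its cheapest open site; total = fixed + service.
{A, B, C, D}: Calder→D 4·12=48, York→A 3·21=63, Largo→C 2·16=32, Holm→D 7·14=98, Sutton→C 3·16=48, Dover→B 7·23=161, Ryde→A 4·24=96, Elton→B 2·13=26. Service 572; fixed 203; total 775.
{B, C, D}: Calder→D 4·12=48, York→C 3·21=63, Largo→C 2·16=32, Holm→D 7·14=98, Sutton→C 3·16=48, Dover→B 7·23=161, Ryde→B 7·24=168, Elton→B 2·13=26. Service 644; fixed 147; total 791.
{A, B, C}: service 698 + fixed 162 = 860
{D}: service 1476 + fixed 41 = 1517
No other subset beats 775.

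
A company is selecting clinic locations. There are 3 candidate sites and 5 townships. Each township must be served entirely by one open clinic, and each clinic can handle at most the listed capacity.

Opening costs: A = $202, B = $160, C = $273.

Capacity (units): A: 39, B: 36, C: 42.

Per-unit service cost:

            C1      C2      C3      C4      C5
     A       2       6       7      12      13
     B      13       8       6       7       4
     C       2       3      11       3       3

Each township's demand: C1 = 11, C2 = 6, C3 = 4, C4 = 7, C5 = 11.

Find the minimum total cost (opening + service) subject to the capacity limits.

Minimum total cost: 411

Open {C}: C1→C 2·11=22, C2→C 3·6=18, C3→C 11·4=44, C4→C 3·7=21, C5→C 3·11=33.
Loads: C carries 39/42. Service 138; fixed 273; total 411.
Next best feasible plan costs 515.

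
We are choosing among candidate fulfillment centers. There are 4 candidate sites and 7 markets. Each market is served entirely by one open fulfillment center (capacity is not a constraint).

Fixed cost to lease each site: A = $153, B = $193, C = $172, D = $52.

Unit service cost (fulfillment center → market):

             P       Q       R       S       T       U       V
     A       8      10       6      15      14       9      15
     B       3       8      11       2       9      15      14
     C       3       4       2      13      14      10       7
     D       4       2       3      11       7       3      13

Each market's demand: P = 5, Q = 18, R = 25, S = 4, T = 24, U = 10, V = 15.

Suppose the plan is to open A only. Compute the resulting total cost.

Each market is assigned to its cheapest site among the open ones.
{A}: P→A 8·5=40, Q→A 10·18=180, R→A 6·25=150, S→A 15·4=60, T→A 14·24=336, U→A 9·10=90, V→A 15·15=225. Service 1081; fixed 153; total 1234.

Total cost: 1234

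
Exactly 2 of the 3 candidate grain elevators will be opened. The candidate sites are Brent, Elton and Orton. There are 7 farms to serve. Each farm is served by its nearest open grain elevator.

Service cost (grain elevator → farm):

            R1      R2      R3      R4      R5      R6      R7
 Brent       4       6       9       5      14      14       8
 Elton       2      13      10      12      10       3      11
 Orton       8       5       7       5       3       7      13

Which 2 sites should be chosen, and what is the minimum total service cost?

With exactly 2 open, each farm uses its cheapest among the chosen.
{Elton, Orton}: R1→Elton 2, R2→Orton 5, R3→Orton 7, R4→Orton 5, R5→Orton 3, R6→Elton 3, R7→Elton 11. Service cost 36.
{Brent, Orton}: service cost 39
{Brent, Elton}: service cost 43
Among all 3 size-2 choices, {Elton, Orton} is lowest.

Choose Elton and Orton; total service cost 36.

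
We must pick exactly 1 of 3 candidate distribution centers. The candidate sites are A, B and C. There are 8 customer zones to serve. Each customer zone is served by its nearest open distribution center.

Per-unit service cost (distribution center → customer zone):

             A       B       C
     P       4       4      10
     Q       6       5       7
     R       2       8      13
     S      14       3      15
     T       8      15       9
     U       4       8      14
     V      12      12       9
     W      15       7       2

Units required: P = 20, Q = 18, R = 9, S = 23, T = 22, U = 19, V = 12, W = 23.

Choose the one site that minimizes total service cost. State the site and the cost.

Choose B only; total service cost 1098.

With exactly 1 open, each customer zone uses its cheapest among the chosen.
{B}: P→B 4·20=80, Q→B 5·18=90, R→B 8·9=72, S→B 3·23=69, T→B 15·22=330, U→B 8·19=152, V→B 12·12=144, W→B 7·23=161. Service cost 1098.
{A}: service cost 1269
{C}: service cost 1406
Among all 3 size-1 choices, {B} is lowest.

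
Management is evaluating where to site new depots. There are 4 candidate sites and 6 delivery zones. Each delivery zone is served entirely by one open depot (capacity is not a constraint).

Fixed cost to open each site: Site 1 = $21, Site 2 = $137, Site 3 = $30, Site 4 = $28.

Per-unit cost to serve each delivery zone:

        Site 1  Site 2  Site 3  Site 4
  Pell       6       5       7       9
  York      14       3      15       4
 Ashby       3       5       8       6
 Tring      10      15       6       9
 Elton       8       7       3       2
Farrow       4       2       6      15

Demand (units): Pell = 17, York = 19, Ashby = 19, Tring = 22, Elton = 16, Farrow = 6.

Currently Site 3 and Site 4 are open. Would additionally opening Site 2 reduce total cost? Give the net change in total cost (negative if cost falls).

Current service cost with {Site 3, Site 4}: 509.
Adding Site 2: each delivery zone re-picks its cheapest; new service cost 413, saving 96.
Extra fixed cost: 137. Net change = 137 − 96 = 41.
(Totals: 567 → 608.)

No — net change +41 (cost rises by 41).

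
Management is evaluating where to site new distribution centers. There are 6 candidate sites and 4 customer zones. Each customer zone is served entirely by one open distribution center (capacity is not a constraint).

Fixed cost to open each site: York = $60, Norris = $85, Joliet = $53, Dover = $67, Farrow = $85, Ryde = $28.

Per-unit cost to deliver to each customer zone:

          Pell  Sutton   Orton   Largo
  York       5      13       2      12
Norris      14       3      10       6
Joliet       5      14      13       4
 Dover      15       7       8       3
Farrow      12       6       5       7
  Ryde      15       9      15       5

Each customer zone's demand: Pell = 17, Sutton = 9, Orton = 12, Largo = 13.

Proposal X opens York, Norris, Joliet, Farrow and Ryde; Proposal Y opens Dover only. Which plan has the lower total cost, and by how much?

Proposal X: {York, Norris, Joliet, Farrow, Ryde}: Pell→York 5·17=85, Sutton→Norris 3·9=27, Orton→York 2·12=24, Largo→Joliet 4·13=52. Service 188; fixed 311; total 499.
Proposal Y: {Dover}: Pell→Dover 15·17=255, Sutton→Dover 7·9=63, Orton→Dover 8·12=96, Largo→Dover 3·13=39. Service 453; fixed 67; total 520.
Difference: |499 − 520| = 21.

Proposal X is cheaper by 21.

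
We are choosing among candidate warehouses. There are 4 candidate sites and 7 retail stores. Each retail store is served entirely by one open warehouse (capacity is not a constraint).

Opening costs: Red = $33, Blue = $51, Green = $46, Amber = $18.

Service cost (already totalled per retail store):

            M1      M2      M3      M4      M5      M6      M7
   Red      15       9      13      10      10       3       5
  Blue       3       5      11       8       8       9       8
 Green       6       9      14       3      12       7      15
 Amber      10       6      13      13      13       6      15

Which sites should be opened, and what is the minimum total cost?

Open Amber only; minimum total cost 94.

For any fixed open set, each retail store goes to its cheapest open site; total = fixed + service.
{Amber}: M1→Amber 10, M2→Amber 6, M3→Amber 13, M4→Amber 13, M5→Amber 13, M6→Amber 6, M7→Amber 15. Service 76; fixed 18; total 94.
{Red}: M1→Red 15, M2→Red 9, M3→Red 13, M4→Red 10, M5→Red 10, M6→Red 3, M7→Red 5. Service 65; fixed 33; total 98.
{Blue}: service 52 + fixed 51 = 103
{Red, Blue, Green, Amber}: M1→Blue 3, M2→Blue 5, M3→Blue 11, M4→Green 3, M5→Blue 8, M6→Red 3, M7→Red 5. Service 38; fixed 148; total 186.
No other subset beats 94.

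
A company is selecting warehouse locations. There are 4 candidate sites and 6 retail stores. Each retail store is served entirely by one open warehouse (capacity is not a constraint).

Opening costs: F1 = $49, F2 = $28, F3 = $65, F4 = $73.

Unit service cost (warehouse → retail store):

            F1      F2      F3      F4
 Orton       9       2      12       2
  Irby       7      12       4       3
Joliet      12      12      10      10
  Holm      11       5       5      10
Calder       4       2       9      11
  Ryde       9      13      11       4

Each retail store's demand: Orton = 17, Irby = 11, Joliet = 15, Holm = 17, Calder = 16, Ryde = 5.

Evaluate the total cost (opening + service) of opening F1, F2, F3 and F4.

Total cost: 569

Each retail store is assigned to its cheapest site among the open ones.
{F1, F2, F3, F4}: Orton→F2 2·17=34, Irby→F4 3·11=33, Joliet→F3 10·15=150, Holm→F2 5·17=85, Calder→F2 2·16=32, Ryde→F4 4·5=20. Service 354; fixed 215; total 569.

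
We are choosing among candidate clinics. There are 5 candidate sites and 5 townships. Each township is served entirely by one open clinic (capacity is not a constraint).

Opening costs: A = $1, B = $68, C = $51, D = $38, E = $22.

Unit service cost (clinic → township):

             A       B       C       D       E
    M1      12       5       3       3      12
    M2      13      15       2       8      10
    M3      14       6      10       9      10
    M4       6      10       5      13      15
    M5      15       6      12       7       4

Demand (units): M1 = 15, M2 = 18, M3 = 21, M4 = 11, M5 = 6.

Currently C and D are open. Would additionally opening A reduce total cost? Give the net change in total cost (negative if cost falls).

Current service cost with {C, D}: 367.
Adding A: each township re-picks its cheapest; new service cost 367, saving 0.
Extra fixed cost: 1. Net change = 1 − 0 = 1.
(Totals: 456 → 457.)

No — net change +1 (cost rises by 1).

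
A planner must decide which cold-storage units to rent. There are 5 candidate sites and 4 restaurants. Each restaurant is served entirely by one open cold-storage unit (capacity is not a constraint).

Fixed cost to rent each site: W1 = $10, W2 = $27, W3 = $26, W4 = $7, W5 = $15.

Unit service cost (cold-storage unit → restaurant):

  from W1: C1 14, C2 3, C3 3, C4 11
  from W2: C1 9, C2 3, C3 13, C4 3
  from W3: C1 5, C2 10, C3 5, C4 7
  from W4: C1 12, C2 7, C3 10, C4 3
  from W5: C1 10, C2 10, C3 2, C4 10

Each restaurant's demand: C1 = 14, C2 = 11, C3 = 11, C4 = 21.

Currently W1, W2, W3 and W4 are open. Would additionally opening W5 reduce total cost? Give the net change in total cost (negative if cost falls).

Current service cost with {W1, W2, W3, W4}: 199.
Adding W5: each restaurant re-picks its cheapest; new service cost 188, saving 11.
Extra fixed cost: 15. Net change = 15 − 11 = 4.
(Totals: 269 → 273.)

No — net change +4 (cost rises by 4).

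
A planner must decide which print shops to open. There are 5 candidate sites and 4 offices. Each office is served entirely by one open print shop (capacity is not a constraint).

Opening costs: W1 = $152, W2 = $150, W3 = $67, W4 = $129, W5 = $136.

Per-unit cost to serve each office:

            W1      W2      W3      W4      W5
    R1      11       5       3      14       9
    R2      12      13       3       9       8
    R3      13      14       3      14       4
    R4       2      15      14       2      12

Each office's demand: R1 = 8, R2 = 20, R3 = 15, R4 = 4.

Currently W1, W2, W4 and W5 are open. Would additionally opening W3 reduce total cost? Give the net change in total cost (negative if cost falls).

Current service cost with {W1, W2, W4, W5}: 268.
Adding W3: each office re-picks its cheapest; new service cost 137, saving 131.
Extra fixed cost: 67. Net change = 67 − 131 = -64.
(Totals: 835 → 771.)

Yes — net change −64 (cost falls by 64).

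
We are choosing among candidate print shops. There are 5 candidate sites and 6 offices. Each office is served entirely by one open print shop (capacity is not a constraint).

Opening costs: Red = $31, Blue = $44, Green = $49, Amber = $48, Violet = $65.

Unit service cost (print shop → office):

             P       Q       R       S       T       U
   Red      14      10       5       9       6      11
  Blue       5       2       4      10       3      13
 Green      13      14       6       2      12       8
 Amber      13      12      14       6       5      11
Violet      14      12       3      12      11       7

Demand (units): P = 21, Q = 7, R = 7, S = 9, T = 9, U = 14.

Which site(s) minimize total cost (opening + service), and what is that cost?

For any fixed open set, each office goes to its cheapest open site; total = fixed + service.
{Blue, Green}: P→Blue 5·21=105, Q→Blue 2·7=14, R→Blue 4·7=28, S→Green 2·9=18, T→Blue 3·9=27, U→Green 8·14=112. Service 304; fixed 93; total 397.
{Red, Blue, Green}: service 304 + fixed 124 = 428
{Blue, Green, Violet}: service 283 + fixed 158 = 441
{Red, Blue, Green, Amber, Violet}: service 283 + fixed 237 = 520
No other subset beats 397.

Open Blue and Green; minimum total cost 397.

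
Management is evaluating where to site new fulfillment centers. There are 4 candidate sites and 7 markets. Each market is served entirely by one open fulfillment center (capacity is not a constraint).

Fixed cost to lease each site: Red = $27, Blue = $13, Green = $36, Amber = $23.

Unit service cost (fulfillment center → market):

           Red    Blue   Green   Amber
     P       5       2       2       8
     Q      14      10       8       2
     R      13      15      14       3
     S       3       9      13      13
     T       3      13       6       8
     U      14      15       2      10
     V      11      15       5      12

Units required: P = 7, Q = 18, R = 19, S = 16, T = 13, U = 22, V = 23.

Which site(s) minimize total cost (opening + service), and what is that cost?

Open Red, Green and Amber; minimum total cost 439.

For any fixed open set, each market goes to its cheapest open site; total = fixed + service.
{Red, Green, Amber}: P→Green 2·7=14, Q→Amber 2·18=36, R→Amber 3·19=57, S→Red 3·16=48, T→Red 3·13=39, U→Green 2·22=44, V→Green 5·23=115. Service 353; fixed 86; total 439.
{Red, Blue, Green, Amber}: service 353 + fixed 99 = 452
{Blue, Green, Amber}: P→Blue 2·7=14, Q→Amber 2·18=36, R→Amber 3·19=57, S→Blue 9·16=144, T→Green 6·13=78, U→Green 2·22=44, V→Green 5·23=115. Service 488; fixed 72; total 560.
{Blue}: service 1467 + fixed 13 = 1480
No other subset beats 439.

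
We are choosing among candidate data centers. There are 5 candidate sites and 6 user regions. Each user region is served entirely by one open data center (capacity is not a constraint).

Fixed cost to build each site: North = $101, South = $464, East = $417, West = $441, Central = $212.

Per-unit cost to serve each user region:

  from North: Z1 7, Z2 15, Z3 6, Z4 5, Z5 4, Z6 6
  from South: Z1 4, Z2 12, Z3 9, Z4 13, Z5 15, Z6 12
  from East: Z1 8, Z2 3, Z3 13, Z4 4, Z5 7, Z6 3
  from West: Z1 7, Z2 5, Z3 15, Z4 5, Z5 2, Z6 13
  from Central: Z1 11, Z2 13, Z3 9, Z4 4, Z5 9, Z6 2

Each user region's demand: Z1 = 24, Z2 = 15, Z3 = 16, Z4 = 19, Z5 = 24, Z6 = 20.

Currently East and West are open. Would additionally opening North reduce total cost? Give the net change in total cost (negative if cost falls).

Current service cost with {East, West}: 605.
Adding North: each user region re-picks its cheapest; new service cost 493, saving 112.
Extra fixed cost: 101. Net change = 101 − 112 = -11.
(Totals: 1463 → 1452.)

Yes — net change −11 (cost falls by 11).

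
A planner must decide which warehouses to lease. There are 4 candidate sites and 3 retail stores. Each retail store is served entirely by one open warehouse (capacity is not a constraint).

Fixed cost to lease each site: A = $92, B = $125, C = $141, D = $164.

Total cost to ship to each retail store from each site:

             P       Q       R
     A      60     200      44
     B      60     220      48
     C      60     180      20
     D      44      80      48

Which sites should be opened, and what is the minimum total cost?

For any fixed open set, each retail store goes to its cheapest open site; total = fixed + service.
{D}: P→D 44, Q→D 80, R→D 48. Service 172; fixed 164; total 336.
{A}: service 304 + fixed 92 = 396
{C}: service 260 + fixed 141 = 401
{A, B, C, D}: service 144 + fixed 522 = 666
(All 15 nonempty subsets were checked; D only is lowest.)

Open D only; minimum total cost 336.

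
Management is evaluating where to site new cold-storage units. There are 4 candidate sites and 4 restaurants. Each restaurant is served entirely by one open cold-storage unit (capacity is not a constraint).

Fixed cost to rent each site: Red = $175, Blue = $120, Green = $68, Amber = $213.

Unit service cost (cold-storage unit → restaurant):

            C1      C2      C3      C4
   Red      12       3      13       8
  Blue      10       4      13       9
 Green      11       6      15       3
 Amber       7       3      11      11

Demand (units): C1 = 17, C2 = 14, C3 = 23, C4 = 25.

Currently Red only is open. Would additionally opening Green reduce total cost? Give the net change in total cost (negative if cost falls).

Current service cost with {Red}: 745.
Adding Green: each restaurant re-picks its cheapest; new service cost 603, saving 142.
Extra fixed cost: 68. Net change = 68 − 142 = -74.
(Totals: 920 → 846.)

Yes — net change −74 (cost falls by 74).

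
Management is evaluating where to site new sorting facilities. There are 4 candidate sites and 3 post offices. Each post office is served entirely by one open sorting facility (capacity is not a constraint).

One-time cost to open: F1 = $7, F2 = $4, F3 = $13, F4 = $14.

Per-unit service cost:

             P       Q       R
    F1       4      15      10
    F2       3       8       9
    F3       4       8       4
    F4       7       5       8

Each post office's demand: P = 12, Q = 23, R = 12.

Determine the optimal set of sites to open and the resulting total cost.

Open F2, F3 and F4; minimum total cost 230.

For any fixed open set, each post office goes to its cheapest open site; total = fixed + service.
{F2, F3, F4}: P→F2 3·12=36, Q→F4 5·23=115, R→F3 4·12=48. Service 199; fixed 31; total 230.
{F1, F2, F3, F4}: service 199 + fixed 38 = 237
{F3, F4}: service 211 + fixed 27 = 238
{F2}: service 328 + fixed 4 = 332
(All 15 nonempty subsets were checked; F2, F3 and F4 is lowest.)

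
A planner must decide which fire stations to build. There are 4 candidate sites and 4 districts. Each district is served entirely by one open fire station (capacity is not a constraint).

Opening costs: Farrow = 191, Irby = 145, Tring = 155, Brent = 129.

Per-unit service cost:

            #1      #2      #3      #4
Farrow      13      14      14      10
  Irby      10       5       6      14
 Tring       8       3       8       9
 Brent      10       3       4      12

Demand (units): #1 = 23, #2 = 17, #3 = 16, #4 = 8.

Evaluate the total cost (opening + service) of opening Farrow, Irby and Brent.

Each district is assigned to its cheapest site among the open ones.
{Farrow, Irby, Brent}: #1→Irby 10·23=230, #2→Brent 3·17=51, #3→Brent 4·16=64, #4→Farrow 10·8=80. Service 425; fixed 465; total 890.

Total cost: 890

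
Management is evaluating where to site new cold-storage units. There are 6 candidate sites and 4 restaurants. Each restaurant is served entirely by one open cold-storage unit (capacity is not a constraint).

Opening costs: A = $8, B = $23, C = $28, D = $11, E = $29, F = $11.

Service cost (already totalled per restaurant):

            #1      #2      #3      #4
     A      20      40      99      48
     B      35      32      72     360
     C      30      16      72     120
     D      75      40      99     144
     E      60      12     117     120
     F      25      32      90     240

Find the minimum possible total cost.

Minimum total cost: 192

For any fixed open set, each restaurant goes to its cheapest open site; total = fixed + service.
{A, C}: #1→A 20, #2→C 16, #3→C 72, #4→A 48. Service 156; fixed 36; total 192.
{A, B}: #1→A 20, #2→B 32, #3→B 72, #4→A 48. Service 172; fixed 31; total 203.
{A, C, D}: service 156 + fixed 47 = 203
{A, B, C, D, E, F}: #1→A 20, #2→E 12, #3→B 72, #4→A 48. Service 152; fixed 110; total 262.
No other subset beats 192.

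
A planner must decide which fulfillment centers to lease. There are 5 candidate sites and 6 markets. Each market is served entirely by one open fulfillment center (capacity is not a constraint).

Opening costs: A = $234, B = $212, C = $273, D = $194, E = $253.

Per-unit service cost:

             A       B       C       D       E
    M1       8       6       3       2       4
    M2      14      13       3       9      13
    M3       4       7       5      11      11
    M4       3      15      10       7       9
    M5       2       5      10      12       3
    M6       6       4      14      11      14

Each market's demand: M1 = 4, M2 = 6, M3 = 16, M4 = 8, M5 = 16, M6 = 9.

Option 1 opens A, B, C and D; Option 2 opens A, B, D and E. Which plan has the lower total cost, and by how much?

Option 1 is cheaper by 16.

Option 1: {A, B, C, D}: M1→D 2·4=8, M2→C 3·6=18, M3→A 4·16=64, M4→A 3·8=24, M5→A 2·16=32, M6→B 4·9=36. Service 182; fixed 913; total 1095.
Option 2: {A, B, D, E}: M1→D 2·4=8, M2→D 9·6=54, M3→A 4·16=64, M4→A 3·8=24, M5→A 2·16=32, M6→B 4·9=36. Service 218; fixed 893; total 1111.
Difference: |1095 − 1111| = 16.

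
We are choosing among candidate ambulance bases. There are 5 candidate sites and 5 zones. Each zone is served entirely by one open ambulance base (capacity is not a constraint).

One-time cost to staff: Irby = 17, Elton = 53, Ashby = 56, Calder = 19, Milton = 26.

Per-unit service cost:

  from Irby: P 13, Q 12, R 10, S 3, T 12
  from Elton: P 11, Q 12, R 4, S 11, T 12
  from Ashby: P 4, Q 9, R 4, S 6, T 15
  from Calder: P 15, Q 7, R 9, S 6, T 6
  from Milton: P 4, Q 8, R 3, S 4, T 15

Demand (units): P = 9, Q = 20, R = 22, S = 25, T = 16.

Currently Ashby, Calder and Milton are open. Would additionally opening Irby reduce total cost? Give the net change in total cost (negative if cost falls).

Yes — net change −8 (cost falls by 8).

Current service cost with {Ashby, Calder, Milton}: 438.
Adding Irby: each zone re-picks its cheapest; new service cost 413, saving 25.
Extra fixed cost: 17. Net change = 17 − 25 = -8.
(Totals: 539 → 531.)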